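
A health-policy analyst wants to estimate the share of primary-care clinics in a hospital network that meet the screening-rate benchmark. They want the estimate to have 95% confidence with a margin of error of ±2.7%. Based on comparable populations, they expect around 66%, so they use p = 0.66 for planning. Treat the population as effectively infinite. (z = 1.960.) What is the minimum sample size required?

With p = 0.66, p(1−p) = 0.2244.
n = z²·p(1−p)/E² = 1.960² × 0.2244 / 0.027² = 3.8416 × 0.2244 / 0.000729 ≈ 1182.52.
Rounding up gives n = 1183.

1183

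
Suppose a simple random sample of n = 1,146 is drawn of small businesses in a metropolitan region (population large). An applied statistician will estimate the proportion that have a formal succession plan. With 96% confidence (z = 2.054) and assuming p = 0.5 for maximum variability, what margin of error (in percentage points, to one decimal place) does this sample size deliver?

3.0

SE(p̂) = √[p(1−p)/n] = √[0.2500/1146] = 0.01477.
E = z × SE = 2.054 × 0.01477 = 0.03034, or 3.0 percentage points.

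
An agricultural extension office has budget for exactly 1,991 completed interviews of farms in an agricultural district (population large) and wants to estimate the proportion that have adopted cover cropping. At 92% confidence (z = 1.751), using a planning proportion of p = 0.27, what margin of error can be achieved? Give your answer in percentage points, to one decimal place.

SE(p̂) = √[p(1−p)/n] = √[0.1971/1991] = 0.00995.
E = z × SE = 1.751 × 0.00995 = 0.01742, or 1.7 percentage points.

1.7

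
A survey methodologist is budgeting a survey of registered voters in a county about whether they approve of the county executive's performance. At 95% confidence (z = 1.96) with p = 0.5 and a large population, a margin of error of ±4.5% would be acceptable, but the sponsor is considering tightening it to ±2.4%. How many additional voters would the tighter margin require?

1193

At ±4.5%: n = 1.96² × 0.2500 / 0.045² ≈ 474.27 → 475.
At ±2.4%: n = 1.96² × 0.2500 / 0.024² ≈ 1667.36 → 1668.
Additional respondents: 1668 − 475 = 1193.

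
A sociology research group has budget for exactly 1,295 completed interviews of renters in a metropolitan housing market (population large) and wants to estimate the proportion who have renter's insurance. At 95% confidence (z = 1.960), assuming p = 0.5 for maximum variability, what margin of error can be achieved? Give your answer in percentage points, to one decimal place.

2.7

SE(p̂) = √[p(1−p)/n] = √[0.2500/1295] = 0.01389.
E = z × SE = 1.960 × 0.01389 = 0.02723, or 2.7 percentage points.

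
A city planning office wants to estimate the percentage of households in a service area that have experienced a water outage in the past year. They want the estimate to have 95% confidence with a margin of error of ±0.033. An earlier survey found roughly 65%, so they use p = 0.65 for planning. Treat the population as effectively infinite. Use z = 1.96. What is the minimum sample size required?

With p = 0.65, p(1−p) = 0.2275.
n = z²·p(1−p)/E² = 1.96² × 0.2275 / 0.033² = 3.8416 × 0.2275 / 0.001089 ≈ 802.54.
Rounding up gives n = 803.

803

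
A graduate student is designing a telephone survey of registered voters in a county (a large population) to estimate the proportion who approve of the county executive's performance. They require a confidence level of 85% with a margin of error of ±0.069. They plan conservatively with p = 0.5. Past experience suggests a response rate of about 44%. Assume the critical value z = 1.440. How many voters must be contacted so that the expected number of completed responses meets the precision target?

248

Completed interviews needed: n₀ = 1.440² × 0.2500 / 0.069² ≈ 108.88 → 109.
At a 44% response rate, contacts needed = 109 / 0.44 ≈ 247.73 → 248.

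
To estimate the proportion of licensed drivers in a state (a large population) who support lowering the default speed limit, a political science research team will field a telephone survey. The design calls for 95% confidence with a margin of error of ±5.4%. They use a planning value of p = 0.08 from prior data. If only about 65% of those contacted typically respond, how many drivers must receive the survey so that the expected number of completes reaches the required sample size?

For 95% confidence, z = 1.96.
Completed interviews needed: n₀ = 1.96² × 0.0736 / 0.054² ≈ 96.96 → 97.
At a 65% response rate, contacts needed = 97 / 0.65 ≈ 149.23 → 150.

150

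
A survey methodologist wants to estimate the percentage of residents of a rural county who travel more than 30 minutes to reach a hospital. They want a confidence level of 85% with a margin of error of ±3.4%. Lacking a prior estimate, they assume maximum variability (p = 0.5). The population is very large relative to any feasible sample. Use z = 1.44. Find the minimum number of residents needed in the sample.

449

With p = 0.5, p(1−p) = 0.25.
n = z²·p(1−p)/E² = 1.44² × 0.2500 / 0.034² = 2.0736 × 0.2500 / 0.001156 ≈ 448.44.
Rounding up gives n = 449.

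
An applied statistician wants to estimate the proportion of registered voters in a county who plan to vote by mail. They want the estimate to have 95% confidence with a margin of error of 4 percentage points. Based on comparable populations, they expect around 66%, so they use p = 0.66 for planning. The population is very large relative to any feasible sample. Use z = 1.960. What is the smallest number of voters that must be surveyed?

539

With p = 0.66, p(1−p) = 0.2244.
n = z²·p(1−p)/E² = 1.960² × 0.2244 / 0.040² = 3.8416 × 0.2244 / 0.001600 ≈ 538.78.
Rounding up gives n = 539.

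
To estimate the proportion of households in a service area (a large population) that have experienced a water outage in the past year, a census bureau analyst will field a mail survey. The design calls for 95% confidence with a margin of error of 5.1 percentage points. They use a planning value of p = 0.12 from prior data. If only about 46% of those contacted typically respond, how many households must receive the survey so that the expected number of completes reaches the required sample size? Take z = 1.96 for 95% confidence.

340

Completed interviews needed: n₀ = 1.96² × 0.1056 / 0.051² ≈ 155.97 → 156.
At a 46% response rate, contacts needed = 156 / 0.46 ≈ 339.13 → 340.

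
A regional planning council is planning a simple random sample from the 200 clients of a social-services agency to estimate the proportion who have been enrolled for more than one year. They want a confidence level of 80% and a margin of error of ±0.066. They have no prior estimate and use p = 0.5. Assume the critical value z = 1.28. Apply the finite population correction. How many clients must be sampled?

Unadjusted: n₀ = 1.28² × 0.50 × 0.50 / 0.066² ≈ 94.03, so n₀ = 95.
Finite population correction with N = 200: n = n₀ / (1 + (n₀−1)/N) = 95 / (1 + 94/200) = 95 / 1.4700 ≈ 64.63.
Rounding up, n = 65.

65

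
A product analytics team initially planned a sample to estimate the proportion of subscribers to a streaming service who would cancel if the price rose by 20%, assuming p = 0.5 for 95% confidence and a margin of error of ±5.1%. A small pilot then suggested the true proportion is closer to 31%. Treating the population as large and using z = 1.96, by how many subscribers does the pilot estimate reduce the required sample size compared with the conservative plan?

Conservative (p = 0.5): n = 1.96² × 0.25 / 0.051² ≈ 369.24 → 370.
Using p = 0.31: p(1−p) = 0.2139, so n = 1.96² × 0.2139 / 0.051² ≈ 315.92 → 316.
Reduction: 370 − 316 = 54.

54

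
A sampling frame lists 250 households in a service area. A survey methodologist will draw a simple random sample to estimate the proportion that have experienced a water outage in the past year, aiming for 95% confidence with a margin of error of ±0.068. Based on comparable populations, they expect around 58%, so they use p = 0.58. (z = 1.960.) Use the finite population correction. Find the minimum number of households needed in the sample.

113

Unadjusted: n₀ = 1.960² × 0.58 × 0.42 / 0.068² ≈ 202.38, so n₀ = 203.
Finite population correction with N = 250: n = n₀ / (1 + (n₀−1)/N) = 203 / (1 + 202/250) = 203 / 1.8080 ≈ 112.28.
Rounding up, n = 113.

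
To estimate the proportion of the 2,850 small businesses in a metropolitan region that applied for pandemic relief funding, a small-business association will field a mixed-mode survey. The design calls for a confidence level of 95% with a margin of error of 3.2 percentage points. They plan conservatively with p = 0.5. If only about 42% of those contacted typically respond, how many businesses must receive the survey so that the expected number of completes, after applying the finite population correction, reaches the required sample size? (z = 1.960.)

Completed interviews needed (unadjusted): n₀ = 1.960² × 0.2500 / 0.032² ≈ 937.89 → 938.
FPC for N = 2,850: n = 938 / (1 + 937/2850) = 938 / 1.3288 ≈ 705.91 → 706.
At a 42% response rate, contacts needed = 706 / 0.42 ≈ 1680.95 → 1681.

1681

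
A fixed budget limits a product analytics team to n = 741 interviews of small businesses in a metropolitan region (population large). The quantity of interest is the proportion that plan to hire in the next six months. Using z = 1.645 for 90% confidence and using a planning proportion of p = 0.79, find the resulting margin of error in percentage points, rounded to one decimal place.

SE(p̂) = √[p(1−p)/n] = √[0.1659/741] = 0.01496.
E = z × SE = 1.645 × 0.01496 = 0.02461, or 2.5 percentage points.

2.5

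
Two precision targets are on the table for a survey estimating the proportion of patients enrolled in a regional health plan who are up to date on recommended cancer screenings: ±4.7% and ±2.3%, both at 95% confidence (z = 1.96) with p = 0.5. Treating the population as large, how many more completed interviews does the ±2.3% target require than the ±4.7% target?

At ±4.7%: n = 1.96² × 0.2500 / 0.047² ≈ 434.77 → 435.
At ±2.3%: n = 1.96² × 0.2500 / 0.023² ≈ 1815.50 → 1816.
Additional respondents: 1816 − 435 = 1381.

1381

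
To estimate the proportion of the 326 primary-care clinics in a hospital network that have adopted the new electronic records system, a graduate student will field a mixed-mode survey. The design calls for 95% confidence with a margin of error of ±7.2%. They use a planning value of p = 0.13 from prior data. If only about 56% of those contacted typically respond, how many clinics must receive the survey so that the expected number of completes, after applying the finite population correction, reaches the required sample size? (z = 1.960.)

Completed interviews needed (unadjusted): n₀ = 1.960² × 0.1131 / 0.072² ≈ 83.81 → 84.
FPC for N = 326: n = 84 / (1 + 83/326) = 84 / 1.2546 ≈ 66.95 → 67.
At a 56% response rate, contacts needed = 67 / 0.56 ≈ 119.64 → 120.

120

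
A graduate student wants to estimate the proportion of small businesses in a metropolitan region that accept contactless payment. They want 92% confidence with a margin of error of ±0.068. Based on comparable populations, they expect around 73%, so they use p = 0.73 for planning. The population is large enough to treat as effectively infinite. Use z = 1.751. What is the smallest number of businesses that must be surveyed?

With p = 0.73, p(1−p) = 0.1971.
n = z²·p(1−p)/E² = 1.751² × 0.1971 / 0.068² = 3.0660 × 0.1971 / 0.004624 ≈ 130.69.
Rounding up gives n = 131.

131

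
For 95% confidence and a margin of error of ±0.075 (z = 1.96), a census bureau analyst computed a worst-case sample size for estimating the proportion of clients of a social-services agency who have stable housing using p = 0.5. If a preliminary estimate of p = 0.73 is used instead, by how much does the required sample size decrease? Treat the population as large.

Conservative (p = 0.5): n = 1.96² × 0.25 / 0.075² ≈ 170.74 → 171.
Using p = 0.73: p(1−p) = 0.1971, so n = 1.96² × 0.1971 / 0.075² ≈ 134.61 → 135.
Reduction: 171 − 135 = 36.

36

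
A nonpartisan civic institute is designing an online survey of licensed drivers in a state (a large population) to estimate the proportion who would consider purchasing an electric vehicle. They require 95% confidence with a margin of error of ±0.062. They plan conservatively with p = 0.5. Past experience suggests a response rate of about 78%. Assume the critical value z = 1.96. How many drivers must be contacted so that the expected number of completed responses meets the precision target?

Completed interviews needed: n₀ = 1.96² × 0.2500 / 0.062² ≈ 249.84 → 250.
At a 78% response rate, contacts needed = 250 / 0.78 ≈ 320.51 → 321.

321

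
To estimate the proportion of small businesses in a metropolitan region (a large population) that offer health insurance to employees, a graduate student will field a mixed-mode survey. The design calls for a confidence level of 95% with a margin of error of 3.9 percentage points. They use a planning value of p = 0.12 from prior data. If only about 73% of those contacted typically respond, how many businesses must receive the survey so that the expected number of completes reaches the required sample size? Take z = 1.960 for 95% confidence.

366

Completed interviews needed: n₀ = 1.960² × 0.1056 / 0.039² ≈ 266.71 → 267.
At a 73% response rate, contacts needed = 267 / 0.73 ≈ 365.75 → 366.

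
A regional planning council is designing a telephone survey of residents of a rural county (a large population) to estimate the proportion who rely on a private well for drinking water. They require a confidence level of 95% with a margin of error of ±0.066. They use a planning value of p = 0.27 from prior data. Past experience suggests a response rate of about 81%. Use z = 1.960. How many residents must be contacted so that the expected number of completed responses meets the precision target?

Completed interviews needed: n₀ = 1.960² × 0.1971 / 0.066² ≈ 173.82 → 174.
At an 81% response rate, contacts needed = 174 / 0.81 ≈ 214.81 → 215.

215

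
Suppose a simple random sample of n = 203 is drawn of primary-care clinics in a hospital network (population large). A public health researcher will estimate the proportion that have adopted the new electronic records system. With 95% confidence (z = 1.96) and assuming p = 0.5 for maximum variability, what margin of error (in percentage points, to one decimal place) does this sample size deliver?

SE(p̂) = √[p(1−p)/n] = √[0.2500/203] = 0.03509.
E = z × SE = 1.96 × 0.03509 = 0.06878, or 6.9 percentage points.

6.9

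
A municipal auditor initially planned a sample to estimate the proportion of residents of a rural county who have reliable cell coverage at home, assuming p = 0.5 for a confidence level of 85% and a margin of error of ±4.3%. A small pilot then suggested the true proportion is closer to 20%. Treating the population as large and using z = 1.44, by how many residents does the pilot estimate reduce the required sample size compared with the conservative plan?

Conservative (p = 0.5): n = 1.44² × 0.25 / 0.043² ≈ 280.37 → 281.
Using p = 0.20: p(1−p) = 0.1600, so n = 1.44² × 0.1600 / 0.043² ≈ 179.44 → 180.
Reduction: 281 − 180 = 101.

101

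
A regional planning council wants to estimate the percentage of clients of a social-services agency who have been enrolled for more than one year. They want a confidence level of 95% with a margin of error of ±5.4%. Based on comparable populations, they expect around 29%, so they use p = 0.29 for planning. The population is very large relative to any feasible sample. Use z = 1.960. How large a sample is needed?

With p = 0.29, p(1−p) = 0.2059.
n = z²·p(1−p)/E² = 1.960² × 0.2059 / 0.054² = 3.8416 × 0.2059 / 0.002916 ≈ 271.26.
Rounding up gives n = 272.

272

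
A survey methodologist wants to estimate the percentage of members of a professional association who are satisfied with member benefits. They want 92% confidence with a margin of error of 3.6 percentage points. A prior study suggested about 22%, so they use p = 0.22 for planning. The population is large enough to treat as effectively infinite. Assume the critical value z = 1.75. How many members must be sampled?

With p = 0.22, p(1−p) = 0.1716.
n = z²·p(1−p)/E² = 1.75² × 0.1716 / 0.036² = 3.0625 × 0.1716 / 0.001296 ≈ 405.50.
Rounding up gives n = 406.

406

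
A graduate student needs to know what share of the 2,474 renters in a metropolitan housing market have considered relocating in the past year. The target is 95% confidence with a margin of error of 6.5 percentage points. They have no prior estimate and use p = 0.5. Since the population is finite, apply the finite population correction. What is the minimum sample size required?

209

For 95% confidence, z = 1.960.
Unadjusted: n₀ = 1.960² × 0.50 × 0.50 / 0.065² ≈ 227.31, so n₀ = 228.
Finite population correction with N = 2,474: n = n₀ / (1 + (n₀−1)/N) = 228 / (1 + 227/2474) = 228 / 1.0918 ≈ 208.84.
Rounding up, n = 209.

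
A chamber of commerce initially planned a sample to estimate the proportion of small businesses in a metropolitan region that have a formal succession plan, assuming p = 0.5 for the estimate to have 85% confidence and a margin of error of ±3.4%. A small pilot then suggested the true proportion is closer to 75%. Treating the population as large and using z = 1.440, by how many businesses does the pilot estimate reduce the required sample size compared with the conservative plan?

112

Conservative (p = 0.5): n = 1.440² × 0.25 / 0.034² ≈ 448.44 → 449.
Using p = 0.75: p(1−p) = 0.1875, so n = 1.440² × 0.1875 / 0.034² ≈ 336.33 → 337.
Reduction: 449 − 337 = 112.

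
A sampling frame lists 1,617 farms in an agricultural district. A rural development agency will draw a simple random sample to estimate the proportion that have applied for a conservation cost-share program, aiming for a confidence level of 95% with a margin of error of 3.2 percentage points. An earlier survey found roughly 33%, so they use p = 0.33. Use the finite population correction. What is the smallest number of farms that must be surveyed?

549

For 95% confidence, z = 1.960.
Unadjusted: n₀ = 1.960² × 0.33 × 0.67 / 0.032² ≈ 829.47, so n₀ = 830.
Finite population correction with N = 1,617: n = n₀ / (1 + (n₀−1)/N) = 830 / (1 + 829/1617) = 830 / 1.5127 ≈ 548.70.
Rounding up, n = 549.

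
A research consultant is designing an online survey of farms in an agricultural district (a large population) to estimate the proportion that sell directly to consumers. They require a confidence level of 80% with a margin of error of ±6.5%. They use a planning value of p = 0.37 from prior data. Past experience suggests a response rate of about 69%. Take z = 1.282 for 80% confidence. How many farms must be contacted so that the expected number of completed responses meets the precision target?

132

Completed interviews needed: n₀ = 1.282² × 0.2331 / 0.065² ≈ 90.68 → 91.
At a 69% response rate, contacts needed = 91 / 0.69 ≈ 131.88 → 132.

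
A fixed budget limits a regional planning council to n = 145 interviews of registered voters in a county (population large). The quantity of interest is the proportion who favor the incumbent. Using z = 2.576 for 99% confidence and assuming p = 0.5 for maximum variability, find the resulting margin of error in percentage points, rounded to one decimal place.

10.7

SE(p̂) = √[p(1−p)/n] = √[0.2500/145] = 0.04152.
E = z × SE = 2.576 × 0.04152 = 0.10696, or 10.7 percentage points.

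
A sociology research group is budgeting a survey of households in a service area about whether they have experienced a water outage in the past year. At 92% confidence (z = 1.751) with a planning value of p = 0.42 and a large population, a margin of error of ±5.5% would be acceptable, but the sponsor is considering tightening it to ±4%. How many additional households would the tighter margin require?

220

At ±5.5%: n = 1.751² × 0.2436 / 0.055² ≈ 246.90 → 247.
At ±4%: n = 1.751² × 0.2436 / 0.040² ≈ 466.80 → 467.
Additional respondents: 467 − 247 = 220.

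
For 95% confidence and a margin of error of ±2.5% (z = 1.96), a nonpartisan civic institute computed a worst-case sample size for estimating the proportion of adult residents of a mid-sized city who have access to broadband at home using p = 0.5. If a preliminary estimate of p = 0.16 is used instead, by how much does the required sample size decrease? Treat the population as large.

Conservative (p = 0.5): n = 1.96² × 0.25 / 0.025² ≈ 1536.64 → 1537.
Using p = 0.16: p(1−p) = 0.1344, so n = 1.96² × 0.1344 / 0.025² ≈ 826.10 → 827.
Reduction: 1537 − 827 = 710.

710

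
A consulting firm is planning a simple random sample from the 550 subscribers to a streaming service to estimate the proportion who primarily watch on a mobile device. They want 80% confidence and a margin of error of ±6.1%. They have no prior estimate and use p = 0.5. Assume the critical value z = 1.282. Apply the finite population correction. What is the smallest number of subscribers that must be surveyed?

93

Unadjusted: n₀ = 1.282² × 0.50 × 0.50 / 0.061² ≈ 110.42, so n₀ = 111.
Finite population correction with N = 550: n = n₀ / (1 + (n₀−1)/N) = 111 / (1 + 110/550) = 111 / 1.2000 ≈ 92.50.
Rounding up, n = 93.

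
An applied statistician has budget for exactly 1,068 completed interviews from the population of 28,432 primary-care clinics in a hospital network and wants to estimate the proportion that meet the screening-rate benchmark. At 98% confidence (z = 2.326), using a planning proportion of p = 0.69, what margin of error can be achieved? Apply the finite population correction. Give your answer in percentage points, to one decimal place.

3.2

Finite-population factor: (N−n)/(N−1) = (28432−1068)/(28432−1) = 0.9625.
SE(p̂) = √[p(1−p)/n · (N−n)/(N−1)] = √[0.2139/1068 × 0.9625] = 0.01388.
E = z × SE = 2.326 × 0.01388 = 0.03229 ≈ 3.2 percentage points.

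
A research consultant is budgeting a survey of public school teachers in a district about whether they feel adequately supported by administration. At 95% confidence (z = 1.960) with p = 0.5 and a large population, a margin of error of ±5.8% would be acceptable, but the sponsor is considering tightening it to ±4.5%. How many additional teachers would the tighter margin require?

189

At ±5.8%: n = 1.960² × 0.2500 / 0.058² ≈ 285.49 → 286.
At ±4.5%: n = 1.960² × 0.2500 / 0.045² ≈ 474.27 → 475.
Additional respondents: 475 − 286 = 189.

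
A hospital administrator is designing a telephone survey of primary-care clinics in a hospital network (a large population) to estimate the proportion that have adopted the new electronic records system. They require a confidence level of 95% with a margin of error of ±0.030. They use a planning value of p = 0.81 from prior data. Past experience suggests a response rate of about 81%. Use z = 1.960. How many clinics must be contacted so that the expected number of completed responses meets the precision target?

Completed interviews needed: n₀ = 1.960² × 0.1539 / 0.030² ≈ 656.91 → 657.
At an 81% response rate, contacts needed = 657 / 0.81 ≈ 811.11 → 812.

812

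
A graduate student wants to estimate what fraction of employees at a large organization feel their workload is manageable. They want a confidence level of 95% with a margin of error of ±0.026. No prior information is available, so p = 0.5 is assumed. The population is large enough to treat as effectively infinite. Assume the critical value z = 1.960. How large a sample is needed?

1421

With p = 0.5, p(1−p) = 0.25.
n = z²·p(1−p)/E² = 1.960² × 0.2500 / 0.026² = 3.8416 × 0.2500 / 0.000676 ≈ 1420.71.
Rounding up gives n = 1421.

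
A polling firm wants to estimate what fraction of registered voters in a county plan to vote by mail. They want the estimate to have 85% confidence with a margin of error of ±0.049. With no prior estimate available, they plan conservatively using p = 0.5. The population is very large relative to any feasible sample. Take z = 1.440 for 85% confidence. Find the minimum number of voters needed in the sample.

216

With p = 0.5, p(1−p) = 0.25.
n = z²·p(1−p)/E² = 1.440² × 0.2500 / 0.049² = 2.0736 × 0.2500 / 0.002401 ≈ 215.91.
Rounding up gives n = 216.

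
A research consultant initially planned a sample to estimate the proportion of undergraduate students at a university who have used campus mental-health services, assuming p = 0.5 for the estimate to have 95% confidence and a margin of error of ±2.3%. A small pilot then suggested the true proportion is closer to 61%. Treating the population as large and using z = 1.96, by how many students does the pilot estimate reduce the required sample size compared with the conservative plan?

88

Conservative (p = 0.5): n = 1.96² × 0.25 / 0.023² ≈ 1815.50 → 1816.
Using p = 0.61: p(1−p) = 0.2379, so n = 1.96² × 0.2379 / 0.023² ≈ 1727.63 → 1728.
Reduction: 1816 − 1728 = 88.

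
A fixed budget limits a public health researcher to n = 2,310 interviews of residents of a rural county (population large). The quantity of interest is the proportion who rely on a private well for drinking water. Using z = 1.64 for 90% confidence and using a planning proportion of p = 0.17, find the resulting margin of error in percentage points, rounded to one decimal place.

1.3

SE(p̂) = √[p(1−p)/n] = √[0.1411/2310] = 0.00782.
E = z × SE = 1.64 × 0.00782 = 0.01282, or 1.3 percentage points.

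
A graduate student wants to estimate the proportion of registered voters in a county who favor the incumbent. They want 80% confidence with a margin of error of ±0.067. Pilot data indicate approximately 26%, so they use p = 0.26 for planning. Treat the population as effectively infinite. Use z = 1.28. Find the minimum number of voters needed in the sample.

With p = 0.26, p(1−p) = 0.1924.
n = z²·p(1−p)/E² = 1.28² × 0.1924 / 0.067² = 1.6384 × 0.1924 / 0.004489 ≈ 70.22.
Rounding up gives n = 71.

71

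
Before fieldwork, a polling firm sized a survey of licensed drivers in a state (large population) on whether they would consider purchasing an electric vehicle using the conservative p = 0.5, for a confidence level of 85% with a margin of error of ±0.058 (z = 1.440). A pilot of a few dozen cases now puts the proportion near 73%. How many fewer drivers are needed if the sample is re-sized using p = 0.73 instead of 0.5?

Conservative (p = 0.5): n = 1.440² × 0.25 / 0.058² ≈ 154.10 → 155.
Using p = 0.73: p(1−p) = 0.1971, so n = 1.440² × 0.1971 / 0.058² ≈ 121.49 → 122.
Reduction: 155 − 122 = 33.

33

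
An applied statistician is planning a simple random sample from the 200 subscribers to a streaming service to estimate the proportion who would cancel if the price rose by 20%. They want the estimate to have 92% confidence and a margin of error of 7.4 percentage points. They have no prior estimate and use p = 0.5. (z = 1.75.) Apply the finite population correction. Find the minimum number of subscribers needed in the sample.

83

Unadjusted: n₀ = 1.75² × 0.50 × 0.50 / 0.074² ≈ 139.81, so n₀ = 140.
Finite population correction with N = 200: n = n₀ / (1 + (n₀−1)/N) = 140 / (1 + 139/200) = 140 / 1.6950 ≈ 82.60.
Rounding up, n = 83.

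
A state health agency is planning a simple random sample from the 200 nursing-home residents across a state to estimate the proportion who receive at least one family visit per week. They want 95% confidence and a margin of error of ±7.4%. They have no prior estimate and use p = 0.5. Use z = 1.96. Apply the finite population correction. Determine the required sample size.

94

Unadjusted: n₀ = 1.96² × 0.50 × 0.50 / 0.074² ≈ 175.38, so n₀ = 176.
Finite population correction with N = 200: n = n₀ / (1 + (n₀−1)/N) = 176 / (1 + 175/200) = 176 / 1.8750 ≈ 93.87.
Rounding up, n = 94.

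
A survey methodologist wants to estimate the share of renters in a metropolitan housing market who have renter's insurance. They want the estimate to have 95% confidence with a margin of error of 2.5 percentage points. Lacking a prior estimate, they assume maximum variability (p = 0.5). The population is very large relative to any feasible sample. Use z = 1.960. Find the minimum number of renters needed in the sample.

With p = 0.5, p(1−p) = 0.25.
n = z²·p(1−p)/E² = 1.960² × 0.2500 / 0.025² = 3.8416 × 0.2500 / 0.000625 ≈ 1536.64.
Rounding up gives n = 1537.

1537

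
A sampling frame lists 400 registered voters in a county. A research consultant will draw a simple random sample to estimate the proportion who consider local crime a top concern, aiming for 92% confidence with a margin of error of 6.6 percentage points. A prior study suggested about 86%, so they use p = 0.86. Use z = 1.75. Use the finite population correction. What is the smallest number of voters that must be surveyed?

Unadjusted: n₀ = 1.75² × 0.86 × 0.14 / 0.066² ≈ 84.65, so n₀ = 85.
Finite population correction with N = 400: n = n₀ / (1 + (n₀−1)/N) = 85 / (1 + 84/400) = 85 / 1.2100 ≈ 70.25.
Rounding up, n = 71.

71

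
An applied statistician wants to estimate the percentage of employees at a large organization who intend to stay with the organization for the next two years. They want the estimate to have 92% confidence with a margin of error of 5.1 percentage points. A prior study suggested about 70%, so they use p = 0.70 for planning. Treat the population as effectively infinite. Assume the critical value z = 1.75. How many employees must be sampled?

248

With p = 0.70, p(1−p) = 0.2100.
n = z²·p(1−p)/E² = 1.75² × 0.2100 / 0.051² = 3.0625 × 0.2100 / 0.002601 ≈ 247.26.
Rounding up gives n = 248.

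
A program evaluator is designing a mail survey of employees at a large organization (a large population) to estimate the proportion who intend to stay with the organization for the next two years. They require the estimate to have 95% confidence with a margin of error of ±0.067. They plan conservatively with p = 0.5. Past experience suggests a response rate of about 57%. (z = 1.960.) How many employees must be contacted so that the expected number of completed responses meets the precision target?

376

Completed interviews needed: n₀ = 1.960² × 0.2500 / 0.067² ≈ 213.95 → 214.
At a 57% response rate, contacts needed = 214 / 0.57 ≈ 375.44 → 376.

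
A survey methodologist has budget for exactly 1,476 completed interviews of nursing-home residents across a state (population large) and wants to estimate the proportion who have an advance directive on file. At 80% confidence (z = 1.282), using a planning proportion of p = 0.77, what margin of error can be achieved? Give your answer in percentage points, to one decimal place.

SE(p̂) = √[p(1−p)/n] = √[0.1771/1476] = 0.01095.
E = z × SE = 1.282 × 0.01095 = 0.01404, or 1.4 percentage points.

1.4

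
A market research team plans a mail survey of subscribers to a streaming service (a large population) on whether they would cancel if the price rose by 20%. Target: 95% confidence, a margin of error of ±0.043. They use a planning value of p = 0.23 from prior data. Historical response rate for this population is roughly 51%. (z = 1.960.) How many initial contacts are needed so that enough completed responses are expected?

Completed interviews needed: n₀ = 1.960² × 0.1771 / 0.043² ≈ 367.95 → 368.
At a 51% response rate, contacts needed = 368 / 0.51 ≈ 721.57 → 722.

722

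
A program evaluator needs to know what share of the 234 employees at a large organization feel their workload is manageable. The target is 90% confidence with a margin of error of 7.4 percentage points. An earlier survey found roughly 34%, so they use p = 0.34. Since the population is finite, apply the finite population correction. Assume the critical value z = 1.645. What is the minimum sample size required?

Unadjusted: n₀ = 1.645² × 0.34 × 0.66 / 0.074² ≈ 110.89, so n₀ = 111.
Finite population correction with N = 234: n = n₀ / (1 + (n₀−1)/N) = 111 / (1 + 110/234) = 111 / 1.4701 ≈ 75.51.
Rounding up, n = 76.

76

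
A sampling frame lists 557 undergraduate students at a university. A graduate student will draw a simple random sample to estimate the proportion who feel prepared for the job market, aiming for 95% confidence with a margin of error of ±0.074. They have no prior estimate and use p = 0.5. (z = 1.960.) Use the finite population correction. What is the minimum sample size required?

Unadjusted: n₀ = 1.960² × 0.50 × 0.50 / 0.074² ≈ 175.38, so n₀ = 176.
Finite population correction with N = 557: n = n₀ / (1 + (n₀−1)/N) = 176 / (1 + 175/557) = 176 / 1.3142 ≈ 133.92.
Rounding up, n = 134.

134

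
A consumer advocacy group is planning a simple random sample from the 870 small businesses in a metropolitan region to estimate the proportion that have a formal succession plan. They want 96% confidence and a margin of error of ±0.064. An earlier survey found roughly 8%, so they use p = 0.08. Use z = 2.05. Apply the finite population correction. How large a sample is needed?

70

Unadjusted: n₀ = 2.05² × 0.08 × 0.92 / 0.064² ≈ 75.51, so n₀ = 76.
Finite population correction with N = 870: n = n₀ / (1 + (n₀−1)/N) = 76 / (1 + 75/870) = 76 / 1.0862 ≈ 69.97.
Rounding up, n = 70.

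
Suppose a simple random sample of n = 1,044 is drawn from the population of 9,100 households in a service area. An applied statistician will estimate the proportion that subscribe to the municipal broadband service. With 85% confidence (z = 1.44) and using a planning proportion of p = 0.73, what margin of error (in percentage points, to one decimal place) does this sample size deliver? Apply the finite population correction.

Finite-population factor: (N−n)/(N−1) = (9100−1044)/(9100−1) = 0.8854.
SE(p̂) = √[p(1−p)/n · (N−n)/(N−1)] = √[0.1971/1044 × 0.8854] = 0.01293.
E = z × SE = 1.44 × 0.01293 = 0.01862 ≈ 1.9 percentage points.

1.9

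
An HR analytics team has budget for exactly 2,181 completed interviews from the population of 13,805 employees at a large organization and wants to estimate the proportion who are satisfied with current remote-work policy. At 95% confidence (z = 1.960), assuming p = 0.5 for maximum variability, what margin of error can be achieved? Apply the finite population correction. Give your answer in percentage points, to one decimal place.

Finite-population factor: (N−n)/(N−1) = (13805−2181)/(13805−1) = 0.8421.
SE(p̂) = √[p(1−p)/n · (N−n)/(N−1)] = √[0.2500/2181 × 0.8421] = 0.00982.
E = z × SE = 1.960 × 0.00982 = 0.01926 ≈ 1.9 percentage points.

1.9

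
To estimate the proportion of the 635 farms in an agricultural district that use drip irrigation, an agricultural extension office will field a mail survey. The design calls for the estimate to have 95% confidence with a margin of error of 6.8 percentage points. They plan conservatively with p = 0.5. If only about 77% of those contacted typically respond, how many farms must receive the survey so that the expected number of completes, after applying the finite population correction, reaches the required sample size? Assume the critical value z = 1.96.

Completed interviews needed (unadjusted): n₀ = 1.96² × 0.2500 / 0.068² ≈ 207.70 → 208.
FPC for N = 635: n = 208 / (1 + 207/635) = 208 / 1.3260 ≈ 156.86 → 157.
At a 77% response rate, contacts needed = 157 / 0.77 ≈ 203.90 → 204.

204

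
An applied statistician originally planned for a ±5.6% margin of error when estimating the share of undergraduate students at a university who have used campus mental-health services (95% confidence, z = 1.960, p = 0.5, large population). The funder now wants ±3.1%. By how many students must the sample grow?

693

At ±5.6%: n = 1.960² × 0.2500 / 0.056² ≈ 306.25 → 307.
At ±3.1%: n = 1.960² × 0.2500 / 0.031² ≈ 999.38 → 1000.
Additional respondents: 1000 − 307 = 693.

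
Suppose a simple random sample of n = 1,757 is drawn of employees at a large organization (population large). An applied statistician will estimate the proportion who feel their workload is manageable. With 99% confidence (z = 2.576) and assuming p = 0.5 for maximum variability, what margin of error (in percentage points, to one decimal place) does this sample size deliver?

SE(p̂) = √[p(1−p)/n] = √[0.2500/1757] = 0.01193.
E = z × SE = 2.576 × 0.01193 = 0.03073, or 3.1 percentage points.

3.1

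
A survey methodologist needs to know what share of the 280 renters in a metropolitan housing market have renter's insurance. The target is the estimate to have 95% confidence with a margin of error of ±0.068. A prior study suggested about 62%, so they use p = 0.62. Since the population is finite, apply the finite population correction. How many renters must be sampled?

116

For 95% confidence, z = 1.96.
Unadjusted: n₀ = 1.96² × 0.62 × 0.38 / 0.068² ≈ 195.74, so n₀ = 196.
Finite population correction with N = 280: n = n₀ / (1 + (n₀−1)/N) = 196 / (1 + 195/280) = 196 / 1.6964 ≈ 115.54.
Rounding up, n = 116.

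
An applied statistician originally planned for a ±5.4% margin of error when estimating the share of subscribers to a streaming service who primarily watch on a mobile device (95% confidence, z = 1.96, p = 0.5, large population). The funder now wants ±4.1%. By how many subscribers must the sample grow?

At ±5.4%: n = 1.96² × 0.2500 / 0.054² ≈ 329.36 → 330.
At ±4.1%: n = 1.96² × 0.2500 / 0.041² ≈ 571.33 → 572.
Additional respondents: 572 − 330 = 242.

242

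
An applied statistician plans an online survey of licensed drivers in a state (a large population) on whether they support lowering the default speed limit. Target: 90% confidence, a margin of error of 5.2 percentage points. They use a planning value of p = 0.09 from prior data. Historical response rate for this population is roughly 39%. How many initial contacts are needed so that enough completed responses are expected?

211

For 90% confidence, z = 1.645.
Completed interviews needed: n₀ = 1.645² × 0.0819 / 0.052² ≈ 81.96 → 82.
At a 39% response rate, contacts needed = 82 / 0.39 ≈ 210.26 → 211.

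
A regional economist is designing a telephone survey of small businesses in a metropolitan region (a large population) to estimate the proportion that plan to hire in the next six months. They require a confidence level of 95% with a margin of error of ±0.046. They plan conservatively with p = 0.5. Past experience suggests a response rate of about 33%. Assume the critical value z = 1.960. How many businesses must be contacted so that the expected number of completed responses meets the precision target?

Completed interviews needed: n₀ = 1.960² × 0.2500 / 0.046² ≈ 453.88 → 454.
At a 33% response rate, contacts needed = 454 / 0.33 ≈ 1375.76 → 1376.

1376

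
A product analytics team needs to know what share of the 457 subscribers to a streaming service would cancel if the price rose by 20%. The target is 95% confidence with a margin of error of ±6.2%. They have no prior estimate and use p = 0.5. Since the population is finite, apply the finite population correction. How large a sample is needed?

For 95% confidence, z = 1.960.
Unadjusted: n₀ = 1.960² × 0.50 × 0.50 / 0.062² ≈ 249.84, so n₀ = 250.
Finite population correction with N = 457: n = n₀ / (1 + (n₀−1)/N) = 250 / (1 + 249/457) = 250 / 1.5449 ≈ 161.83.
Rounding up, n = 162.

162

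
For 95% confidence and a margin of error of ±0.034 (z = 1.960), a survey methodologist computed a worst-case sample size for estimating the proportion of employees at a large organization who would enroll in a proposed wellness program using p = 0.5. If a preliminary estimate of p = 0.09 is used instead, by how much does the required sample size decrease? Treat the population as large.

558

Conservative (p = 0.5): n = 1.960² × 0.25 / 0.034² ≈ 830.80 → 831.
Using p = 0.09: p(1−p) = 0.0819, so n = 1.960² × 0.0819 / 0.034² ≈ 272.17 → 273.
Reduction: 831 − 273 = 558.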